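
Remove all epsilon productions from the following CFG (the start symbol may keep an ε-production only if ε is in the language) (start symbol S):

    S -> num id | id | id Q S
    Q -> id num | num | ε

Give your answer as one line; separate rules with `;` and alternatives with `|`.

The nullable symbols are {Q}.
ε ∉ L(G), so no ε-production is kept.
Add the nullable-subset variants: S → id Q S gives id Q S | id S.

S -> num id | id | id Q S | id S; Q -> id num | num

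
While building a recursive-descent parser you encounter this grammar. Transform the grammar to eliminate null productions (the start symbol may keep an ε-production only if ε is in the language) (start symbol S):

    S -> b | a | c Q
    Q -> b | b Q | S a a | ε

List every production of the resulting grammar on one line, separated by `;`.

Nullable nonterminals: {Q}.
ε ∉ L(G), so no ε-production is kept.
Add the nullable-subset variants: S → c Q gives c Q | c.

S -> b | a | c Q | c; Q -> b | b Q | S a a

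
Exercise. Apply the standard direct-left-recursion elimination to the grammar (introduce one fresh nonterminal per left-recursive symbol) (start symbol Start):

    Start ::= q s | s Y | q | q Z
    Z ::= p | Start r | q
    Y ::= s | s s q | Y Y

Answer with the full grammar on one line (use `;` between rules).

Start ::= q s | s Y | q | q Z; Z ::= p | Start r | q; Y ::= s Y1 | s s q Y1; Y1 ::= Y Y1 | ε

Y is directly left-recursive.
For Y: α = {Y}, β = {s, s s q}. Rewrite as Y → β Y1 and Y1 → α Y1 | ε.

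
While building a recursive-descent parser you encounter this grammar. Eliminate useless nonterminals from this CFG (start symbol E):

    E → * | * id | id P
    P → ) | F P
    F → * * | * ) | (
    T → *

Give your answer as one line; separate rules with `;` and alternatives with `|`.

Generating nonterminals: {E, F, P, T}.
Reachable from E after that: {E, F, P}.
Removed useless symbols: {T} and every production mentioning them.

E → * | * id | id P; P → ) | F P; F → * * | * ) | (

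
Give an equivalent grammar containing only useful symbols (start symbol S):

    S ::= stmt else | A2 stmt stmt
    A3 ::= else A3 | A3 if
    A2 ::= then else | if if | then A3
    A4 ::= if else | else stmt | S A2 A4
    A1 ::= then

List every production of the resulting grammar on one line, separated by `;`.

S ::= stmt else | A2 stmt stmt; A2 ::= then else | if if

Generating nonterminals: {A1, A2, A4, S}.
Reachable from S after that: {A2, S}.
Removed useless symbols: {A1, A3, A4} and every production mentioning them.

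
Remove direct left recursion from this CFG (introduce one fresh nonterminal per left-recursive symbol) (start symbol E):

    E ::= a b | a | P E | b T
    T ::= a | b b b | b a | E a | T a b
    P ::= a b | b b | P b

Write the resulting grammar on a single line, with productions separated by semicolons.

E ::= a b | a | P E | b T; T ::= a T' | b b b T' | b a T' | E a T'; P ::= a b P' | b b P'; T' ::= a b T' | epsilon; P' ::= b P' | epsilon

Directly left-recursive nonterminals: T, P.
For T: α = {a b}, β = {a, b b b, b a, E a}. Rewrite as T → β T' and T' → α T' | ε.
For P: α = {b}, β = {a b, b b}. Rewrite as P → β P' and P' → α P' | ε.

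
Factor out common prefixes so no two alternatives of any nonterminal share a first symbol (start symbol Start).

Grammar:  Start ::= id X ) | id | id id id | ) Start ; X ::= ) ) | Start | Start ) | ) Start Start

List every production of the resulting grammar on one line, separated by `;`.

Start ::= ) Start | id Start1; X ::= ) X1 | Start X2; Start1 ::= X ) | ε | id id; X1 ::= ) | Start Start; X2 ::= ε | )

Start has alternatives sharing prefix 'id': factor to Start → id Start1 with Start1 → X ) | ε | id id.
X has alternatives sharing prefix ')': factor to X → ) X1 with X1 → ) | Start Start.
X has alternatives sharing prefix 'Start': factor to X → Start X2 with X2 → ε | ).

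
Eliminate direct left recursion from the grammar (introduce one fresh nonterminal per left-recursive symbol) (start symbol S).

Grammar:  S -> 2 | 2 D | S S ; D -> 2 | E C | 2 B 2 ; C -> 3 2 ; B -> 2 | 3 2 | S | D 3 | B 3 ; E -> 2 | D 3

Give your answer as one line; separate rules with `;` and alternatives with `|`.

S -> 2 S' | 2 D S'; D -> 2 | E C | 2 B 2; C -> 3 2; B -> 2 B' | 3 2 B' | S B' | D 3 B'; E -> 2 | D 3; S' -> S S' | epsilon; B' -> 3 B' | epsilon

Directly left-recursive nonterminals: S, B.
For S: α = {S}, β = {2, 2 D}. Rewrite as S → β S' and S' → α S' | ε.
For B: α = {3}, β = {2, 3 2, S, D 3}. Rewrite as B → β B' and B' → α B' | ε.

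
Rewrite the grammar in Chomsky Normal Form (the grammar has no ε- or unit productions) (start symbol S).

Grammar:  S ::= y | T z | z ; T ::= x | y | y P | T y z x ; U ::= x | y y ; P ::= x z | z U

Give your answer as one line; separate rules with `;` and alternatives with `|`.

Introduce a nonterminal for each terminal appearing in a rule of length ≥ 2: X1 → z, X2 → y, X3 → x.
Binarize each right-hand side of length ≥ 3 by chaining fresh nonterminals (Y1, Y2, …): affected rules were T → T X2 X1 X3.

S ::= y | T X1 | z; T ::= x | y | X2 P | T Y1; U ::= x | X2 X2; P ::= X3 X1 | X1 U; X1 ::= z; X2 ::= y; X3 ::= x; Y1 ::= X2 Y2; Y2 ::= X1 X3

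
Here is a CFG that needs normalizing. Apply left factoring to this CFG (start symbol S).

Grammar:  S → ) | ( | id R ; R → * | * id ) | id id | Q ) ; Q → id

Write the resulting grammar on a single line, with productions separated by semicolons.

R has alternatives sharing prefix '*': factor to R → * R' with R' → ε | id ).

S → ) | ( | id R; R → id id | Q ) | * R'; Q → id; R' → ε | id )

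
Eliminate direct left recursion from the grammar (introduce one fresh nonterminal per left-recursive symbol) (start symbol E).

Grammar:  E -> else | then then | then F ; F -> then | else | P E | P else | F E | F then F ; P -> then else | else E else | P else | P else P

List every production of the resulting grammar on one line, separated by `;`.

F, P are directly left-recursive.
For F: α = {E, then F}, β = {then, else, P E, P else}. Rewrite as F → β F' and F' → α F' | ε.
For P: α = {else, else P}, β = {then else, else E else}. Rewrite as P → β P' and P' → α P' | ε.

E -> else | then then | then F; F -> then F' | else F' | P E F' | P else F'; P -> then else P' | else E else P'; F' -> E F' | then F F' | ε; P' -> else P' | else P P' | ε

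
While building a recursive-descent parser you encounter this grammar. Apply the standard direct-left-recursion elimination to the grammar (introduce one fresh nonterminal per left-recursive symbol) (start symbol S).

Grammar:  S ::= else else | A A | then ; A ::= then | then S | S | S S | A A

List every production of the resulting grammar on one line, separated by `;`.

A is directly left-recursive.
For A: α = {A}, β = {then, then S, S, S S}. Rewrite as A → β A' and A' → α A' | ε.

S ::= else else | A A | then; A ::= then A' | then S A' | S A' | S S A'; A' ::= A A' | ε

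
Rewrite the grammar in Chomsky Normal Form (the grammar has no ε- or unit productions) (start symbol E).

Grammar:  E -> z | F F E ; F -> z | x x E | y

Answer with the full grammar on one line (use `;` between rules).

E -> z | F Y1; F -> z | X1 Y2 | y; X1 -> x; Y1 -> F E; Y2 -> X1 E

Introduce a nonterminal for each terminal appearing in a rule of length ≥ 2: X1 → x.
Binarize each right-hand side of length ≥ 3 by chaining fresh nonterminals (Y1, Y2, …): affected rules were E → F F E; F → X1 X1 E.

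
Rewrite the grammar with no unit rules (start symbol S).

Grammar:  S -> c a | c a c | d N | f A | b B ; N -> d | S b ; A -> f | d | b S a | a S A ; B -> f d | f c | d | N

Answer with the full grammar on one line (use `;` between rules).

Unit pairs: B ⇒* {N}.
For each unit pair (A, B), copy every non-unit production of B to A, then drop all unit productions.

S -> c a | c a c | d N | f A | b B; N -> d | S b; A -> f | d | b S a | a S A; B -> f d | f c | d | S b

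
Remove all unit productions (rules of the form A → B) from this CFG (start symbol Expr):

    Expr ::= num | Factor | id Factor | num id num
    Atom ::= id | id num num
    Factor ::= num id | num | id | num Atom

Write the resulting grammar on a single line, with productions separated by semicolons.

Expr ::= num id | num | id | num Atom | id Factor | num id num; Atom ::= id | id num num; Factor ::= num id | num | id | num Atom

Unit pairs: Expr ⇒* {Factor}.
For every A with A ⇒* B via unit rules, add B's non-unit alternatives to A; then delete every rule of the form X → Y.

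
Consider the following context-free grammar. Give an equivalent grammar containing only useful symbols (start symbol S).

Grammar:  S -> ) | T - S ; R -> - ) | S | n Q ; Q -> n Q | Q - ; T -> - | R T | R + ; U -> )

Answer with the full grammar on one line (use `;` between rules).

Generating nonterminals: {R, S, T, U}.
Reachable from S after that: {R, S, T}.
Removed useless symbols: {Q, U} and every production mentioning them.

S -> ) | T - S; R -> - ) | S; T -> - | R T | R +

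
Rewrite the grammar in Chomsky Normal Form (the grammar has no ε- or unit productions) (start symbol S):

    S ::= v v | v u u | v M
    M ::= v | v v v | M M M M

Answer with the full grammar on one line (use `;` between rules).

S ::= X1 X1 | X1 Y1 | X1 M; M ::= v | X1 Y2 | M Y3; X1 ::= v; X2 ::= u; Y1 ::= X2 X2; Y2 ::= X1 X1; Y3 ::= M Y4; Y4 ::= M M

Introduce a nonterminal for each terminal appearing in a rule of length ≥ 2: X1 → v, X2 → u.
Binarize each right-hand side of length ≥ 3 by chaining fresh nonterminals (Y1, Y2, …): affected rules were S → X1 X2 X2; M → X1 X1 X1; M → M M M M.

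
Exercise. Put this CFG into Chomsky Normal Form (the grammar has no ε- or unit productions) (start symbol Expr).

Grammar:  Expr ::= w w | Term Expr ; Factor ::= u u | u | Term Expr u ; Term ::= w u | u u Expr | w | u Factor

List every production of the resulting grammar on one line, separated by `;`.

Expr ::= X1 X1 | Term Expr; Factor ::= X2 X2 | u | Term Y1; Term ::= X1 X2 | X2 Y2 | w | X2 Factor; X1 ::= w; X2 ::= u; Y1 ::= Expr X2; Y2 ::= X2 Expr

Introduce a nonterminal for each terminal appearing in a rule of length ≥ 2: X1 → w, X2 → u.
Binarize each right-hand side of length ≥ 3 by chaining fresh nonterminals (Y1, Y2, …): affected rules were Factor → Term Expr X2; Term → X2 X2 Expr.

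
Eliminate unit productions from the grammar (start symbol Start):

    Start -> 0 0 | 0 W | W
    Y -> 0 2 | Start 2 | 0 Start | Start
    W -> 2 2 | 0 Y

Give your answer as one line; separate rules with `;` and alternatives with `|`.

Unit pairs: Start ⇒* {W}; Y ⇒* {Start, W}.
For every A with A ⇒* B via unit rules, add B's non-unit alternatives to A; then delete every rule of the form X → Y.

Start -> 0 0 | 0 W | 2 2 | 0 Y; Y -> 0 0 | 0 W | 2 2 | 0 Y | 0 2 | Start 2 | 0 Start; W -> 2 2 | 0 Y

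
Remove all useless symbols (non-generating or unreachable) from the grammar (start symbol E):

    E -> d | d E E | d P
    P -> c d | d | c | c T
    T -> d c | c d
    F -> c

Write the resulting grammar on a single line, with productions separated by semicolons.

E -> d | d E E | d P; P -> c d | d | c | c T; T -> d c | c d

Generating nonterminals: {E, F, P, T}.
Reachable from E after that: {E, P, T}.
Removed useless symbols: {F} and every production mentioning them.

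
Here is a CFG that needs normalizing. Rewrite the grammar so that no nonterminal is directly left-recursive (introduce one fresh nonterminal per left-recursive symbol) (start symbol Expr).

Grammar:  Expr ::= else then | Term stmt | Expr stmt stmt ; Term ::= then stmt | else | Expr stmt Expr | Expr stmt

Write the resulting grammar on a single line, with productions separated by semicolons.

Expr is directly left-recursive.
For Expr: α = {stmt stmt}, β = {else then, Term stmt}. Rewrite as Expr → β Expr1 and Expr1 → α Expr1 | ε.

Expr ::= else then Expr1 | Term stmt Expr1; Term ::= then stmt | else | Expr stmt Expr | Expr stmt; Expr1 ::= stmt stmt Expr1 | ε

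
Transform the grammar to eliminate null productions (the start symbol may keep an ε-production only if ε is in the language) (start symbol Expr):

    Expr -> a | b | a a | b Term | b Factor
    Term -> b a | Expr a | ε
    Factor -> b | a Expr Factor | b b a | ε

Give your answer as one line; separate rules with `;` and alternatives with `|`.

Expr -> a | b | a a | b Term | b Factor; Term -> b a | Expr a; Factor -> b | a Expr Factor | a Expr | b b a

The nullable symbols are {Factor, Term}.
ε ∉ L(G), so no ε-production is kept.
Expand every rule over subsets of its nullable positions: Factor → a Expr Factor gives a Expr Factor | a Expr.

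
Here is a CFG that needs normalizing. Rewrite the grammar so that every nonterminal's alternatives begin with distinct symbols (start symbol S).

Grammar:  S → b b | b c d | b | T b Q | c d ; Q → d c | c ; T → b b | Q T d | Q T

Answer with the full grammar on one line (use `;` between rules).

S → T b Q | c d | b S'; Q → d c | c; T → b b | Q T T'; S' → b | c d | ε; T' → d | ε

S has alternatives sharing prefix 'b': factor to S → b S' with S' → b | c d | ε.
T has alternatives sharing prefix 'Q T': factor to T → Q T T' with T' → d | ε.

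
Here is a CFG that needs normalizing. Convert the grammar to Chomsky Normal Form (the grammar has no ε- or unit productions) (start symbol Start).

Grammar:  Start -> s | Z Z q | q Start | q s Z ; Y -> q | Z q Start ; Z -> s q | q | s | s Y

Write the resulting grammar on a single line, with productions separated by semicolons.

Start -> s | Z Y1 | X1 Start | X1 Y2; Y -> q | Z Y3; Z -> X2 X1 | q | s | X2 Y; X1 -> q; X2 -> s; Y1 -> Z X1; Y2 -> X2 Z; Y3 -> X1 Start

Introduce a nonterminal for each terminal appearing in a rule of length ≥ 2: X1 → q, X2 → s.
Binarize each right-hand side of length ≥ 3 by chaining fresh nonterminals (Y1, Y2, …): affected rules were Start → Z Z X1; Start → X1 X2 Z; Y → Z X1 Start.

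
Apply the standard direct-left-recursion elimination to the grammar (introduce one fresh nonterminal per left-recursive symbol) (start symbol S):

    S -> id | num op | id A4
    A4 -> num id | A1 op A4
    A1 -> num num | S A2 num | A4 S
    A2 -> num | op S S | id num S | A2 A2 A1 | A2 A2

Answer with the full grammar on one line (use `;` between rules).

Left recursion appears on A2.
For A2: α = {A2 A1, A2}, β = {num, op S S, id num S}. Rewrite as A2 → β A2' and A2' → α A2' | ε.

S -> id | num op | id A4; A4 -> num id | A1 op A4; A1 -> num num | S A2 num | A4 S; A2 -> num A2' | op S S A2' | id num S A2'; A2' -> A2 A1 A2' | A2 A2' | eps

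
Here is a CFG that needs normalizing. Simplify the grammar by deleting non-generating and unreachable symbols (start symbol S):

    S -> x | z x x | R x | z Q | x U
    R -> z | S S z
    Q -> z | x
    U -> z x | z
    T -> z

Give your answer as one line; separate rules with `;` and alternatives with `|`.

Generating nonterminals: {Q, R, S, T, U}.
Reachable from S after that: {Q, R, S, U}.
Removed useless symbols: {T} and every production mentioning them.

S -> x | z x x | R x | z Q | x U; R -> z | S S z; Q -> z | x; U -> z x | z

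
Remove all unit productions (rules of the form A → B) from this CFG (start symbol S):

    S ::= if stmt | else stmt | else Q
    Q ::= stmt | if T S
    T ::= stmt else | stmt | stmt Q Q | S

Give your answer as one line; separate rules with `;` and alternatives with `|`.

Unit pairs: T ⇒* {S}.
For every A with A ⇒* B via unit rules, add B's non-unit alternatives to A; then delete every rule of the form X → Y.

S ::= if stmt | else stmt | else Q; Q ::= stmt | if T S; T ::= if stmt | else stmt | else Q | stmt else | stmt | stmt Q Q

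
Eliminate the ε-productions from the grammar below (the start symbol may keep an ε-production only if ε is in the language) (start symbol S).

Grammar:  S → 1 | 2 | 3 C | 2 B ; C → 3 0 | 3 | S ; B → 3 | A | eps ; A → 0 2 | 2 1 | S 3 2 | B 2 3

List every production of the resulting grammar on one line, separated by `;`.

Nullable nonterminals: {B}.
ε ∉ L(G), so no ε-production is kept.
For each production, add variants omitting each subset of nullable occurrences: A → B 2 3 gives B 2 3 | 2 3.

S → 1 | 2 | 3 C | 2 B; C → 3 0 | 3 | S; B → 3 | A; A → 0 2 | 2 1 | S 3 2 | B 2 3 | 2 3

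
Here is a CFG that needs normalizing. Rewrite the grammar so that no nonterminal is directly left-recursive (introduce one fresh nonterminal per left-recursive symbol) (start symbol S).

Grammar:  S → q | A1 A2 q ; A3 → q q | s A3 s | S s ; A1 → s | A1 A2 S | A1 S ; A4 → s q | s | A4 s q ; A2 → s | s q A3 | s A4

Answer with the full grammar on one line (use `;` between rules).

S → q | A1 A2 q; A3 → q q | s A3 s | S s; A1 → s A1'; A4 → s q A4' | s A4'; A2 → s | s q A3 | s A4; A1' → A2 S A1' | S A1' | epsilon; A4' → s q A4' | epsilon

A1, A4 are directly left-recursive.
For A1: α = {A2 S, S}, β = {s}. Rewrite as A1 → β A1' and A1' → α A1' | ε.
For A4: α = {s q}, β = {s q, s}. Rewrite as A4 → β A4' and A4' → α A4' | ε.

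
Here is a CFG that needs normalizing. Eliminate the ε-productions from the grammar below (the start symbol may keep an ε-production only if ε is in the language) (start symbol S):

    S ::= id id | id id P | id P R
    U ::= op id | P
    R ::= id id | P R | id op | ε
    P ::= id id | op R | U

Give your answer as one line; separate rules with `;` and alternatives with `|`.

Nullable nonterminals: {R}.
ε ∉ L(G), so no ε-production is kept.
Expand every rule over subsets of its nullable positions: S → id P R gives id P R | id P. R → P R gives P R | P. P → op R gives op R | op.

S ::= id id | id id P | id P R | id P; U ::= op id | P; R ::= id id | P R | P | id op; P ::= id id | op R | op | U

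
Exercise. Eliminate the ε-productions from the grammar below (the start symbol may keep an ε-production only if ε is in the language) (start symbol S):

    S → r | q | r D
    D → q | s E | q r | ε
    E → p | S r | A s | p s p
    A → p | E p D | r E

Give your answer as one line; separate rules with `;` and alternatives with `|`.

S → r | q | r D; D → q | s E | q r; E → p | S r | A s | p s p; A → p | E p D | E p | r E

Nullable set = {D}.
ε ∉ L(G), so no ε-production is kept.
For each production, add variants omitting each subset of nullable occurrences: A → E p D gives E p D | E p.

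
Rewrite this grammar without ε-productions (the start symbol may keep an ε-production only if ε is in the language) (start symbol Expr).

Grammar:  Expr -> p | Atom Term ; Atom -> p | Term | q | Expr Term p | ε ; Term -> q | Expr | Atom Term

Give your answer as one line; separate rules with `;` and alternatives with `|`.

Expr -> p | Atom Term | Term; Atom -> p | Term | q | Expr Term p; Term -> q | Expr | Atom Term

Nullable set = {Atom}.
ε ∉ L(G), so no ε-production is kept.
Expand every rule over subsets of its nullable positions: Expr → Atom Term gives Atom Term | Term.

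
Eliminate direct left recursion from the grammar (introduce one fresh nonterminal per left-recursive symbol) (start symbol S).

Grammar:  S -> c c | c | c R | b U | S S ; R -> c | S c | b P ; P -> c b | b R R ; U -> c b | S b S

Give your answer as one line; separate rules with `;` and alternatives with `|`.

S -> c c S' | c S' | c R S' | b U S'; R -> c | S c | b P; P -> c b | b R R; U -> c b | S b S; S' -> S S' | ε

Left recursion appears on S.
For S: α = {S}, β = {c c, c, c R, b U}. Rewrite as S → β S' and S' → α S' | ε.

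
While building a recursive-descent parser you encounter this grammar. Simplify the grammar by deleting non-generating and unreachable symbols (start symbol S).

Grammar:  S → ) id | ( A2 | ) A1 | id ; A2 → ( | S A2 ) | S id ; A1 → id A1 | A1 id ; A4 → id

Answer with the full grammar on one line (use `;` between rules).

S → ) id | ( A2 | id; A2 → ( | S A2 ) | S id

Generating nonterminals: {A2, A4, S}.
Reachable from S after that: {A2, S}.
Removed useless symbols: {A1, A4} and every production mentioning them.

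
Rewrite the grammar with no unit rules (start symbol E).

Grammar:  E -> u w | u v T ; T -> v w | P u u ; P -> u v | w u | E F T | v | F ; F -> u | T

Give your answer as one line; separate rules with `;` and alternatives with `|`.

E -> u w | u v T; T -> v w | P u u; P -> u | u v | w u | E F T | v | v w | P u u; F -> u | v w | P u u

Unit pairs: F ⇒* {T}; P ⇒* {F, T}.
For each unit pair (A, B), copy every non-unit production of B to A, then drop all unit productions.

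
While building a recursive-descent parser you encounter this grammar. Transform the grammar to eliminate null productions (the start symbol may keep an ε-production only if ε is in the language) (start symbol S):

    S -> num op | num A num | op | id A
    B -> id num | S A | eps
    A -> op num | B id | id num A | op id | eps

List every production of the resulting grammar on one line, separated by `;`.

S -> num op | num A num | num num | op | id A | id; B -> id num | S A | S; A -> op num | B id | id | id num A | id num | op id

The nullable symbols are {A, B}.
ε ∉ L(G), so no ε-production is kept.
Add the nullable-subset variants: S → num A num gives num A num | num num. S → id A gives id A | id. B → S A gives S A | S. A → B id gives B id | id.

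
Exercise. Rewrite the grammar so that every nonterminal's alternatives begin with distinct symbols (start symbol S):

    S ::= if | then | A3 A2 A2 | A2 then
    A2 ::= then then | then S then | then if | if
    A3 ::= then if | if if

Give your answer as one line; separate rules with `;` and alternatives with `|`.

A2 has alternatives sharing prefix 'then': factor to A2 → then A2' with A2' → then | S then | if.

S ::= if | then | A3 A2 A2 | A2 then; A2 ::= if | then A2'; A3 ::= then if | if if; A2' ::= then | S then | if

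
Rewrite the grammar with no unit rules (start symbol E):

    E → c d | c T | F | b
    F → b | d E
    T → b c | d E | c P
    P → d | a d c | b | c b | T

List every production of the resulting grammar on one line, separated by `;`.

E → c d | c T | b | d E; F → b | d E; T → b c | d E | c P; P → d | a d c | b | c b | b c | d E | c P

Unit pairs: E ⇒* {F}; P ⇒* {T}.
For every A with A ⇒* B via unit rules, add B's non-unit alternatives to A; then delete every rule of the form X → Y.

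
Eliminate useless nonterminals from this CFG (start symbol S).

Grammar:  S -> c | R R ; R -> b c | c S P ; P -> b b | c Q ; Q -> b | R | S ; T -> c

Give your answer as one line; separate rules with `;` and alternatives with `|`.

S -> c | R R; R -> b c | c S P; P -> b b | c Q; Q -> b | R | S

Generating nonterminals: {P, Q, R, S, T}.
Reachable from S after that: {P, Q, R, S}.
Removed useless symbols: {T} and every production mentioning them.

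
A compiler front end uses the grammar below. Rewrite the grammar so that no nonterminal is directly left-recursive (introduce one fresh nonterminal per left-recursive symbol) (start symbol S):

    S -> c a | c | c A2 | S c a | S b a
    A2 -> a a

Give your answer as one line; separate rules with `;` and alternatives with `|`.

S -> c a S' | c S' | c A2 S'; A2 -> a a; S' -> c a S' | b a S' | ε

Directly left-recursive nonterminal: S.
For S: α = {c a, b a}, β = {c a, c, c A2}. Rewrite as S → β S' and S' → α S' | ε.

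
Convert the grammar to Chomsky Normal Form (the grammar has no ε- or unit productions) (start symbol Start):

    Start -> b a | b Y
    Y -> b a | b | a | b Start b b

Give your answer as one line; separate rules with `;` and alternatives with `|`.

Introduce a nonterminal for each terminal appearing in a rule of length ≥ 2: X1 → b, X2 → a.
Binarize each right-hand side of length ≥ 3 by chaining fresh nonterminals (Y1, Y2, …): affected rules were Y → X1 Start X1 X1.

Start -> X1 X2 | X1 Y; Y -> X1 X2 | b | a | X1 Y1; X1 -> b; X2 -> a; Y1 -> Start Y2; Y2 -> X1 X1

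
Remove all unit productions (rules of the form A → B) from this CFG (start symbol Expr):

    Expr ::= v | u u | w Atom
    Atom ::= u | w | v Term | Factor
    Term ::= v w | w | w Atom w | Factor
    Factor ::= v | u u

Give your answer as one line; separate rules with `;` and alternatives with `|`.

Unit pairs: Atom ⇒* {Factor}; Term ⇒* {Factor}.
Replace each nonterminal's rules with the union of the non-unit rules of every nonterminal it unit-derives.

Expr ::= v | u u | w Atom; Atom ::= u | w | v Term | v | u u; Term ::= v w | w | w Atom w | v | u u; Factor ::= v | u u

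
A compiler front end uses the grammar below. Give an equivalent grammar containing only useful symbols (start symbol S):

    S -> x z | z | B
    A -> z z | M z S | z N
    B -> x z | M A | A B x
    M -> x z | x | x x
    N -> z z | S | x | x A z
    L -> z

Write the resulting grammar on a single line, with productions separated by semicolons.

S -> x z | z | B; A -> z z | M z S | z N; B -> x z | M A | A B x; M -> x z | x | x x; N -> z z | S | x | x A z

Generating nonterminals: {A, B, L, M, N, S}.
Reachable from S after that: {A, B, M, N, S}.
Removed useless symbols: {L} and every production mentioning them.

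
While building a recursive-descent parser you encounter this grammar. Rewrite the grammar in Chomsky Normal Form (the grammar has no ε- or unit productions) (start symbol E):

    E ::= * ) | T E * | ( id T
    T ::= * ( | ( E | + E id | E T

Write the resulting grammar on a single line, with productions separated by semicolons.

Introduce a nonterminal for each terminal appearing in a rule of length ≥ 2: X1 → *, X2 → ), X3 → (, X4 → id, X5 → +.
Binarize each right-hand side of length ≥ 3 by chaining fresh nonterminals (Y1, Y2, …): affected rules were E → T E X1; E → X3 X4 T; T → X5 E X4.

E ::= X1 X2 | T Y1 | X3 Y2; T ::= X1 X3 | X3 E | X5 Y3 | E T; X1 ::= *; X2 ::= ); X3 ::= (; X4 ::= id; X5 ::= +; Y1 ::= E X1; Y2 ::= X4 T; Y3 ::= E X4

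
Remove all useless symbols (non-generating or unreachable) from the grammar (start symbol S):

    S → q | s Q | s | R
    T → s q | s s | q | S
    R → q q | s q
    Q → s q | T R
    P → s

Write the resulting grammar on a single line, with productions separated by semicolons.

S → q | s Q | s | R; T → s q | s s | q | S; R → q q | s q; Q → s q | T R

Generating nonterminals: {P, Q, R, S, T}.
Reachable from S after that: {Q, R, S, T}.
Removed useless symbols: {P} and every production mentioning them.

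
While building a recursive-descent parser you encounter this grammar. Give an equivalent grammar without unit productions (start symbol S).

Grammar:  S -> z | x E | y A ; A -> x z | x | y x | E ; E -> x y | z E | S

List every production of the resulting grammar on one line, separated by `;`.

S -> z | x E | y A; A -> x y | z E | z | x E | y A | x z | x | y x; E -> x y | z E | z | x E | y A

Unit pairs: A ⇒* {E, S}; E ⇒* {S}.
Replace each nonterminal's rules with the union of the non-unit rules of every nonterminal it unit-derives.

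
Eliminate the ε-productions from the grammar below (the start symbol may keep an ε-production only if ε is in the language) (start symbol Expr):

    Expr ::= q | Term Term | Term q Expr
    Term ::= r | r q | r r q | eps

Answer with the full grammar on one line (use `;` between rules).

Nullable nonterminals: {Expr, Term}.
ε ∈ L(G) since Expr is nullable, so keep Expr → ε.
Add the nullable-subset variants: Expr → Term Term gives Term Term | Term. Expr → Term q Expr gives Term q Expr | Term q | q Expr.

Expr ::= q | Term Term | Term | Term q Expr | Term q | q Expr | ε; Term ::= r | r q | r r q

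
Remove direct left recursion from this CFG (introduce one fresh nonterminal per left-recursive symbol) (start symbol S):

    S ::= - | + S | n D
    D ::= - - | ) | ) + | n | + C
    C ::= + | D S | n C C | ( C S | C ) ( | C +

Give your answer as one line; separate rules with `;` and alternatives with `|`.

S ::= - | + S | n D; D ::= - - | ) | ) + | n | + C; C ::= + C' | D S C' | n C C C' | ( C S C'; C' ::= ) ( C' | + C' | ε

Directly left-recursive nonterminal: C.
For C: α = {) (, +}, β = {+, D S, n C C, ( C S}. Rewrite as C → β C' and C' → α C' | ε.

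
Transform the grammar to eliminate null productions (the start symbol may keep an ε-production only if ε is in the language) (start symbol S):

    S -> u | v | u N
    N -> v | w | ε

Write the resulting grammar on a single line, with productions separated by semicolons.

S -> u | v | u N; N -> v | w

Nullable set = {N}.
ε ∉ L(G), so no ε-production is kept.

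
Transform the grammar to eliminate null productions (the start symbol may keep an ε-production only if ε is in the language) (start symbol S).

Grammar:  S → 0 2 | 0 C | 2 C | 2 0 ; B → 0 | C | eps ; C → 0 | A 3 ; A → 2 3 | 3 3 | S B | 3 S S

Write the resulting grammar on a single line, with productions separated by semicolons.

The nullable symbols are {B}.
ε ∉ L(G), so no ε-production is kept.
For each production, add variants omitting each subset of nullable occurrences: A → S B gives S B | S.

S → 0 2 | 0 C | 2 C | 2 0; B → 0 | C; C → 0 | A 3; A → 2 3 | 3 3 | S B | S | 3 S S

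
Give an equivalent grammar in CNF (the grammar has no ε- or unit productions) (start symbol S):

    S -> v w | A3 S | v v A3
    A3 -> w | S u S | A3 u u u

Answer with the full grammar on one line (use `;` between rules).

S -> X1 X2 | A3 S | X1 Y1; A3 -> w | S Y2 | A3 Y3; X1 -> v; X2 -> w; X3 -> u; Y1 -> X1 A3; Y2 -> X3 S; Y3 -> X3 Y4; Y4 -> X3 X3

Introduce a nonterminal for each terminal appearing in a rule of length ≥ 2: X1 → v, X2 → w, X3 → u.
Binarize each right-hand side of length ≥ 3 by chaining fresh nonterminals (Y1, Y2, …): affected rules were S → X1 X1 A3; A3 → S X3 S; A3 → A3 X3 X3 X3.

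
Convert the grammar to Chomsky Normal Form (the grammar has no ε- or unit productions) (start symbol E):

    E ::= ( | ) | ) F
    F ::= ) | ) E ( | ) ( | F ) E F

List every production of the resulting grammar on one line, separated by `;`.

E ::= ( | ) | X1 F; F ::= ) | X1 Y1 | X1 X2 | F Y2; X1 ::= ); X2 ::= (; Y1 ::= E X2; Y2 ::= X1 Y3; Y3 ::= E F

Introduce a nonterminal for each terminal appearing in a rule of length ≥ 2: X1 → ), X2 → (.
Binarize each right-hand side of length ≥ 3 by chaining fresh nonterminals (Y1, Y2, …): affected rules were F → X1 E X2; F → F X1 E F.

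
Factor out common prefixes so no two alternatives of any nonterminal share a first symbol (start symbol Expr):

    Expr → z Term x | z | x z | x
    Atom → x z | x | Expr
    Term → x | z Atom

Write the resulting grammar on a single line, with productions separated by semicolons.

Expr has alternatives sharing prefix 'z': factor to Expr → z Expr1 with Expr1 → Term x | ε.
Expr has alternatives sharing prefix 'x': factor to Expr → x Expr2 with Expr2 → z | ε.
Atom has alternatives sharing prefix 'x': factor to Atom → x Atom1 with Atom1 → z | ε.

Expr → z Expr1 | x Expr2; Atom → Expr | x Atom1; Term → x | z Atom; Expr1 → Term x | ε; Expr2 → z | ε; Atom1 → z | ε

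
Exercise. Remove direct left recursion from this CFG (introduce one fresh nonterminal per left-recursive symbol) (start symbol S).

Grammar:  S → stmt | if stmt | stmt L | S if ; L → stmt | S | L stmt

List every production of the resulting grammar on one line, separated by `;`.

S → stmt S' | if stmt S' | stmt L S'; L → stmt L' | S L'; S' → if S' | ε; L' → stmt L' | ε

S, L are directly left-recursive.
For S: α = {if}, β = {stmt, if stmt, stmt L}. Rewrite as S → β S' and S' → α S' | ε.
For L: α = {stmt}, β = {stmt, S}. Rewrite as L → β L' and L' → α L' | ε.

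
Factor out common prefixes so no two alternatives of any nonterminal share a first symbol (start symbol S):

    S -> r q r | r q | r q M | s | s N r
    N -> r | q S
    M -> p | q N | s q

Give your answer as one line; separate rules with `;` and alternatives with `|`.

S has alternatives sharing prefix 'r q': factor to S → r q S' with S' → r | ε | M.
S has alternatives sharing prefix 's': factor to S → s S'' with S'' → ε | N r.

S -> r q S' | s S''; N -> r | q S; M -> p | q N | s q; S' -> r | ε | M; S'' -> ε | N r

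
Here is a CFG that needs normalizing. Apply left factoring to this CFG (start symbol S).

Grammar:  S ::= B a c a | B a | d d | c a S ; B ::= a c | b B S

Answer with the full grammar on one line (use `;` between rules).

S has alternatives sharing prefix 'B a': factor to S → B a S' with S' → c a | ε.

S ::= d d | c a S | B a S'; B ::= a c | b B S; S' ::= c a | ε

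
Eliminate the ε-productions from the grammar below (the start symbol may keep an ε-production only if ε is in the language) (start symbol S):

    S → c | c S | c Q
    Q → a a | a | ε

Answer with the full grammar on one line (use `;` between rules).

S → c | c S | c Q; Q → a a | a

The nullable symbols are {Q}.
ε ∉ L(G), so no ε-production is kept.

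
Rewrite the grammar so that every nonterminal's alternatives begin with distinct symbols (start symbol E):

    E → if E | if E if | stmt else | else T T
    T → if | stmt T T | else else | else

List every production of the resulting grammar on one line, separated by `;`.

E has alternatives sharing prefix 'if E': factor to E → if E E' with E' → ε | if.
T has alternatives sharing prefix 'else': factor to T → else T' with T' → else | ε.

E → stmt else | else T T | if E E'; T → if | stmt T T | else T'; E' → ε | if; T' → else | ε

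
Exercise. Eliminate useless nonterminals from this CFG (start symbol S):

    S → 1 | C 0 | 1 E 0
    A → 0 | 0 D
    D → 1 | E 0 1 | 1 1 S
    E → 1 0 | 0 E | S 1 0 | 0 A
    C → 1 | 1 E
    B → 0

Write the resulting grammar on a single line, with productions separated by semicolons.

Generating nonterminals: {A, B, C, D, E, S}.
Reachable from S after that: {A, C, D, E, S}.
Removed useless symbols: {B} and every production mentioning them.

S → 1 | C 0 | 1 E 0; A → 0 | 0 D; D → 1 | E 0 1 | 1 1 S; E → 1 0 | 0 E | S 1 0 | 0 A; C → 1 | 1 E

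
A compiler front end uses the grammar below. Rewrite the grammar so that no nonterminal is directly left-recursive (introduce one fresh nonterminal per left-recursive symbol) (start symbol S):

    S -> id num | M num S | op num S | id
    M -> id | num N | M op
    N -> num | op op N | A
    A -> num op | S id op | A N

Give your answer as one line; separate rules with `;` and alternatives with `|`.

S -> id num | M num S | op num S | id; M -> id M' | num N M'; N -> num | op op N | A; A -> num op A' | S id op A'; M' -> op M' | ε; A' -> N A' | ε

Left recursion appears on M, A.
For M: α = {op}, β = {id, num N}. Rewrite as M → β M' and M' → α M' | ε.
For A: α = {N}, β = {num op, S id op}. Rewrite as A → β A' and A' → α A' | ε.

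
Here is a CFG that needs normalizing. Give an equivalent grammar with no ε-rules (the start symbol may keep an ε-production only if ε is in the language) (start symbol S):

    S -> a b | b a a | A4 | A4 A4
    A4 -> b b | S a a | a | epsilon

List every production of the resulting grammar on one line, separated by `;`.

The nullable symbols are {A4, S}.
ε ∈ L(G) since S is nullable, so keep S → ε.
Expand every rule over subsets of its nullable positions: A4 → S a a gives S a a | a a.

S -> a b | b a a | A4 | A4 A4 | epsilon; A4 -> b b | S a a | a a | a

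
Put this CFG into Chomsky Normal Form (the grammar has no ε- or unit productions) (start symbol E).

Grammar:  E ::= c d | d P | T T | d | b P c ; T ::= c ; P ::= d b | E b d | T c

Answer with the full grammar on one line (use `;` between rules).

E ::= X1 X2 | X2 P | T T | d | X3 Y1; T ::= c; P ::= X2 X3 | E Y2 | T X1; X1 ::= c; X2 ::= d; X3 ::= b; Y1 ::= P X1; Y2 ::= X3 X2

Introduce a nonterminal for each terminal appearing in a rule of length ≥ 2: X1 → c, X2 → d, X3 → b.
Binarize each right-hand side of length ≥ 3 by chaining fresh nonterminals (Y1, Y2, …): affected rules were E → X3 P X1; P → E X3 X2.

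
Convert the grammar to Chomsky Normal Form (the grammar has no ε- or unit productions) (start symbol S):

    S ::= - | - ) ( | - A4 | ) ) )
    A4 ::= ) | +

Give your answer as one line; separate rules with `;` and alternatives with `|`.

S ::= - | X1 Y1 | X1 A4 | X2 Y2; A4 ::= ) | +; X1 ::= -; X2 ::= ); X3 ::= (; Y1 ::= X2 X3; Y2 ::= X2 X2

Introduce a nonterminal for each terminal appearing in a rule of length ≥ 2: X1 → -, X2 → ), X3 → (.
Binarize each right-hand side of length ≥ 3 by chaining fresh nonterminals (Y1, Y2, …): affected rules were S → X1 X2 X3; S → X2 X2 X2.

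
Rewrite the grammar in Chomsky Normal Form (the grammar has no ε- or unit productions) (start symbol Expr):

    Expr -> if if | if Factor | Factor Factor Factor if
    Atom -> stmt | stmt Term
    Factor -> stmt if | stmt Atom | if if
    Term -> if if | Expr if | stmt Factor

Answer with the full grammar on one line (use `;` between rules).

Introduce a nonterminal for each terminal appearing in a rule of length ≥ 2: X1 → if, X2 → stmt.
Binarize each right-hand side of length ≥ 3 by chaining fresh nonterminals (Y1, Y2, …): affected rules were Expr → Factor Factor Factor X1.

Expr -> X1 X1 | X1 Factor | Factor Y1; Atom -> stmt | X2 Term; Factor -> X2 X1 | X2 Atom | X1 X1; Term -> X1 X1 | Expr X1 | X2 Factor; X1 -> if; X2 -> stmt; Y1 -> Factor Y2; Y2 -> Factor X1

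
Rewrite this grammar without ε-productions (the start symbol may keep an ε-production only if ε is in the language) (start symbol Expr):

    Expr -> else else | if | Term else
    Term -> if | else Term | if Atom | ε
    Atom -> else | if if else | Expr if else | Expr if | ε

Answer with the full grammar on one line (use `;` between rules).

Expr -> else else | if | Term else | else; Term -> if | else Term | else | if Atom; Atom -> else | if if else | Expr if else | Expr if

The nullable symbols are {Atom, Term}.
ε ∉ L(G), so no ε-production is kept.
Add the nullable-subset variants: Expr → Term else gives Term else | else. Term → else Term gives else Term | else.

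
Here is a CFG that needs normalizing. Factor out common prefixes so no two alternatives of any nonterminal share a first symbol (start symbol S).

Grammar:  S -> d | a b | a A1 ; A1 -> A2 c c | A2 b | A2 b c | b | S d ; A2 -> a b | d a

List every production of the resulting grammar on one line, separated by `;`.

S -> d | a S'; A1 -> b | S d | A2 A1'; A2 -> a b | d a; S' -> b | A1; A1' -> c c | b A1''; A1'' -> ε | c

S has alternatives sharing prefix 'a': factor to S → a S' with S' → b | A1.
A1 has alternatives sharing prefix 'A2': factor to A1 → A2 A1' with A1' → c c | b | b c.
A1' has alternatives sharing prefix 'b': factor to A1' → b A1'' with A1'' → ε | c.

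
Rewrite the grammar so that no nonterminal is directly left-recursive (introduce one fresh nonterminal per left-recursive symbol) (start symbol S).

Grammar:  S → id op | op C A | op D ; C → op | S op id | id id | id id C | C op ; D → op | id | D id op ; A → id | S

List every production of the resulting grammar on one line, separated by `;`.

C, D are directly left-recursive.
For C: α = {op}, β = {op, S op id, id id, id id C}. Rewrite as C → β C' and C' → α C' | ε.
For D: α = {id op}, β = {op, id}. Rewrite as D → β D' and D' → α D' | ε.

S → id op | op C A | op D; C → op C' | S op id C' | id id C' | id id C C'; D → op D' | id D'; A → id | S; C' → op C' | ε; D' → id op D' | ε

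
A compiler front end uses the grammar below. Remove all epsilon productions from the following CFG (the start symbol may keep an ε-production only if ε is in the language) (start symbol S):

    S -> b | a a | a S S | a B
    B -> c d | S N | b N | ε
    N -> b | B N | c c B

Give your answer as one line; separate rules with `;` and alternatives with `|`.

Nullable set = {B}.
ε ∉ L(G), so no ε-production is kept.
Expand every rule over subsets of its nullable positions: S → a B gives a B | a. N → c c B gives c c B | c c.

S -> b | a a | a S S | a B | a; B -> c d | S N | b N; N -> b | B N | c c B | c c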